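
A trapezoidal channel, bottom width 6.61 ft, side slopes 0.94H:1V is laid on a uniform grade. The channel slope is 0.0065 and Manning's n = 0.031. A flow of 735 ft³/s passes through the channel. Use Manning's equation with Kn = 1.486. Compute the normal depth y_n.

y_n = 6.57 ft

Manning's equation rearranged: A R^(2/3) = nQ / (1.486·√S) = 0.031 × 735 / (1.486 × √0.0065) = 190.2.
Try y = 5.05 ft: A R^(2/3) = 114 — low.
Try y = 6.57 ft: A R^(2/3) = 190.3 — matches.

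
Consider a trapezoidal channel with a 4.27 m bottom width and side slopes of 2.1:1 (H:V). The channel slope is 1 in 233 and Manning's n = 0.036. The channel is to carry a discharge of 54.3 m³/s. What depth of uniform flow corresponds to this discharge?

Manning's equation rearranged: A R^(2/3) = nQ / (1·√S) = 0.036 × 54.3 / (√0.004292) = 29.84.
At y = 2.03 m: A R^(2/3) = 20.24 — low.
At y = 2.99 m: A R^(2/3) = 45.54 — high.
At y = 2.45 m: A R^(2/3) = 29.85 — ≈ 29.84.

y_n = 2.45 m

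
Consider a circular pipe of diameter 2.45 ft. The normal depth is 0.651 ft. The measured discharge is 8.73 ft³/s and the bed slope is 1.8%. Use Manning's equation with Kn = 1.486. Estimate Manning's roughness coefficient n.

n = 0.012

For a circular section of diameter D = 2.45 ft at depth y = 0.651 ft, the central angle is θ = 2 arccos(1 − 2y/D) = 2.166 rad. Then A = (D²/8)(θ − sin θ) = 1.004 ft² and P = Dθ/2 = 2.654 ft.
Hydraulic radius R = A/P = 1.004/2.654 = 0.3784 ft.
Rearranging Manning's equation: n = (1.486/Q) A R^(2/3) S^(1/2) = (1.486/8.73) × 1.004 × 0.3784^(2/3) × √0.018 = 0.012.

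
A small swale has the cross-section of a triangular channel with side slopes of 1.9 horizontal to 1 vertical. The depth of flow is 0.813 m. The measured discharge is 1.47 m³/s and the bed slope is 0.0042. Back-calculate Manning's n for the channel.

n = 0.028

For a triangular section with side slope z = 1.9: A = zy² = 1.9×0.813² = 1.256 m²; P = 2y√(1+z²) = 2×0.813×2.147 = 3.491 m.
Hydraulic radius R = A/P = 1.256/3.491 = 0.3597 m.
Rearranging Manning's equation: n = (1/Q) A R^(2/3) S^(1/2) = (1/1.47) × 1.256 × 0.3597^(2/3) × √0.0042 = 0.028.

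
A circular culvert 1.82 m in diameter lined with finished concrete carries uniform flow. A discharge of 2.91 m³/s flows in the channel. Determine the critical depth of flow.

At critical depth, Q² T / (g A³) = 1, i.e. A³/T = Q²/g = 2.91²/9.81 = 0.8632.
Try y = 0.702 m: A³/T = 0.4475 — low.
Try y = 0.986 m: A³/T = 1.643 — high.
Try y = 0.833 m: A³/T = 0.8625 — close enough.

y_c = 0.833 m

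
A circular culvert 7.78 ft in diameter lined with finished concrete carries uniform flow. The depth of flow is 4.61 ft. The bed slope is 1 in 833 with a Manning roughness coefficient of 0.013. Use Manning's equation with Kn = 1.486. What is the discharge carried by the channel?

For a circular section of diameter D = 7.78 ft at depth y = 4.61 ft, the central angle is θ = 2 arccos(1 − 2y/D) = 3.514 rad. Then A = (D²/8)(θ − sin θ) = 29.34 ft² and P = Dθ/2 = 13.67 ft.
Hydraulic radius R = A/P = 29.34/13.67 = 2.146 ft.
Manning's equation: Q = (1.486/n) A R^(2/3) S^(1/2) = (1.486/0.013) × 29.34 × 2.146^(2/3) × 0.0012^(1/2) = 193 ft³/s.

Q = 193 ft³/s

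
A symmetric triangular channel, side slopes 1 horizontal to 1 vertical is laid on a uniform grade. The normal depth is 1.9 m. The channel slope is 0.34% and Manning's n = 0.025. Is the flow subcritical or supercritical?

subcritical

For a triangular section with side slope z = 1: A = zy² = 1×1.9² = 3.61 m²; P = 2y√(1+z²) = 2×1.9×1.414 = 5.374 m.
Hydraulic radius R = A/P = 3.61/5.374 = 0.6718 m.
V = (1/n) R^(2/3) √S = (1/0.025) × 0.6718^(2/3) × √0.0034 = 1.789 m/s. Hydraulic depth D_h = A/T = 3.61/3.8 = 0.95 m.
Froude number Fr = V/√(g·D_h) = 1.789/√(9.81×0.95) = 0.586, which is less than 1, so the flow is subcritical.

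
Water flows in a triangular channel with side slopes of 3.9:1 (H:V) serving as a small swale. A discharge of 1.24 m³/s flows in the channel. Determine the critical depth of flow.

y_c = 0.46 m

At critical depth, Q² T / (g A³) = 1, i.e. A³/T = Q²/g = 1.24²/9.81 = 0.1567.
Trying y = 0.513 m: A³/T = 0.2702 — high.
Trying y = 0.389 m: A³/T = 0.06774 — low.
Trying y = 0.46 m: A³/T = 0.1566 — matches.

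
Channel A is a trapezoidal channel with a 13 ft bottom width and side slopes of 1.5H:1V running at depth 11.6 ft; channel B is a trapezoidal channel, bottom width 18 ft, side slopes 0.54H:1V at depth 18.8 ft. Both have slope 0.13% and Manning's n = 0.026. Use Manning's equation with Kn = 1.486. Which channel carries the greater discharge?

Channel A: With bottom width b = 13 ft and side slope z = 1.5: A = (b + zy)y = (13 + 1.5×11.6)×11.6 = 352.6 ft²; P = b + 2y√(1+z²) = 13 + 2×11.6×1.803 = 54.82 ft. Hydraulic radius R = A/P = 352.6/54.82 = 6.432 ft. Q_A = (1.486/0.026)·352.6·6.432^(2/3)·√0.0013 = 2513 ft³/s.
Channel B: With bottom width b = 18 ft and side slope z = 0.54: A = (b + zy)y = (18 + 0.54×18.8)×18.8 = 529.3 ft²; P = b + 2y√(1+z²) = 18 + 2×18.8×1.136 = 60.73 ft. Hydraulic radius R = A/P = 529.3/60.73 = 8.715 ft. Q_B = (1.486/0.026)·529.3·8.715^(2/3)·√0.0013 = 4619 ft³/s.
Q_A = 2513 ft³/s vs Q_B = 4619 ft³/s, so channel B carries more.

channel B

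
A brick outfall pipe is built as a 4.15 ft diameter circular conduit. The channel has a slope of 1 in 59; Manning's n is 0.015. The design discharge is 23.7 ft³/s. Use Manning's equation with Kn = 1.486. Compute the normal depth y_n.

Manning's equation rearranged: A R^(2/3) = nQ / (1.486·√S) = 0.015 × 23.7 / (1.486 × √0.01695) = 1.838.
At y = 1.11 ft: A R^(2/3) = 2.17 — high.
At y = 0.699 ft: A R^(2/3) = 0.8554 — low.
At y = 1.02 ft: A R^(2/3) = 1.836 — ≈ 1.838.

y_n = 1.02 ft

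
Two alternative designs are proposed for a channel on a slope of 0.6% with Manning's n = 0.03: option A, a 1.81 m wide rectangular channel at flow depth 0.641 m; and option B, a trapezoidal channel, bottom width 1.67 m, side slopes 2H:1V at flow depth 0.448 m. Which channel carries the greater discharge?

Channel A: Flow area A = b·y = 1.81 × 0.641 = 1.16 m². Wetted perimeter P = b + 2y = 1.81 + 2×0.641 = 3.092 m. Hydraulic radius R = A/P = 1.16/3.092 = 0.3752 m. Q_A = (1/0.03)·1.16·0.3752^(2/3)·√0.006 = 1.558 m³/s.
Channel B: With bottom width b = 1.67 m and side slope z = 2: A = (b + zy)y = (1.67 + 2×0.448)×0.448 = 1.15 m²; P = b + 2y√(1+z²) = 1.67 + 2×0.448×2.236 = 3.674 m. Hydraulic radius R = A/P = 1.15/3.674 = 0.3129 m. Q_B = (1/0.03)·1.15·0.3129^(2/3)·√0.006 = 1.368 m³/s.
Q_A = 1.558 m³/s vs Q_B = 1.368 m³/s, so channel A carries more.

channel A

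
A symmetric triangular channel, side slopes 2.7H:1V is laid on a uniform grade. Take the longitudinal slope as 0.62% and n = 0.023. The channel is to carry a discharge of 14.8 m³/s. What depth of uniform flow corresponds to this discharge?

Manning's equation rearranged: A R^(2/3) = nQ / (1·√S) = 0.023 × 14.8 / (√0.0062) = 4.323.
Try y = 1.81 m: A R^(2/3) = 7.929 — over.
Try y = 1.01 m: A R^(2/3) = 1.673 — short.
Try y = 1.44 m: A R^(2/3) = 4.309 — close enough.

y_n = 1.44 m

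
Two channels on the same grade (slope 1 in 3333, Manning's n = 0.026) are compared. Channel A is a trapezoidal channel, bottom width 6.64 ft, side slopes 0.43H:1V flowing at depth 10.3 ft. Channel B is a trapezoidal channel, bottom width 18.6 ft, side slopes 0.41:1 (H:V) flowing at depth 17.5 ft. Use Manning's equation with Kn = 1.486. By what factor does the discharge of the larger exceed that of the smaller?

6.36

Channel A: With bottom width b = 6.64 ft and side slope z = 0.43: A = (b + zy)y = (6.64 + 0.43×10.3)×10.3 = 114 ft²; P = b + 2y√(1+z²) = 6.64 + 2×10.3×1.089 = 29.06 ft. Hydraulic radius R = A/P = 114/29.06 = 3.923 ft. Q_A = (1.486/0.026)·114·3.923^(2/3)·√0.0003 = 280.7 ft³/s.
Channel B: With bottom width b = 18.6 ft and side slope z = 0.41: A = (b + zy)y = (18.6 + 0.41×17.5)×17.5 = 451.1 ft²; P = b + 2y√(1+z²) = 18.6 + 2×17.5×1.081 = 56.43 ft. Hydraulic radius R = A/P = 451.1/56.43 = 7.994 ft. Q_B = (1.486/0.026)·451.1·7.994^(2/3)·√0.0003 = 1785 ft³/s.
The larger discharge is 1785 ft³/s and the smaller is 280.7 ft³/s; the ratio is 6.36.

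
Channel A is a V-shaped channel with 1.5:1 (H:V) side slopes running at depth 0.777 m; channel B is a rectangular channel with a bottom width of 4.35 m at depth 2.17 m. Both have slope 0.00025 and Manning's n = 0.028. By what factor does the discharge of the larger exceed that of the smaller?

23.4

Channel A: For a triangular section with side slope z = 1.5: A = zy² = 1.5×0.777² = 0.9056 m²; P = 2y√(1+z²) = 2×0.777×1.803 = 2.802 m. Hydraulic radius R = A/P = 0.9056/2.802 = 0.3233 m. Q_A = (1/0.028)·0.9056·0.3233^(2/3)·√0.00025 = 0.2409 m³/s.
Channel B: Flow area A = b·y = 4.35 × 2.17 = 9.439 m². Wetted perimeter P = b + 2y = 4.35 + 2×2.17 = 8.69 m. Hydraulic radius R = A/P = 9.439/8.69 = 1.086 m. Q_B = (1/0.028)·9.439·1.086^(2/3)·√0.00025 = 5.633 m³/s.
The larger discharge is 5.633 m³/s and the smaller is 0.2409 m³/s; the ratio is 23.4.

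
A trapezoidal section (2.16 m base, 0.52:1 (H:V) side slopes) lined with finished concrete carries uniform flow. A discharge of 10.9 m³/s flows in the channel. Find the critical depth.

y_c = 1.24 m

At critical depth, Q² T / (g A³) = 1, i.e. A³/T = Q²/g = 10.9²/9.81 = 12.11.
At y = 0.999 m: A³/T = 5.996 — too small.
At y = 1.5 m: A³/T = 23.06 — too large.
At y = 1.24 m: A³/T = 12.2 — ≈ 12.11.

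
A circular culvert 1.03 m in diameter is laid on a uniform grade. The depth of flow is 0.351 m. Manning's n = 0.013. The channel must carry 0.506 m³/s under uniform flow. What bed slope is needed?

S = 0.00609

For a circular section of diameter D = 1.03 m at depth y = 0.351 m, the central angle is θ = 2 arccos(1 − 2y/D) = 2.493 rad. Then A = (D²/8)(θ − sin θ) = 0.2506 m² and P = Dθ/2 = 1.284 m.
Hydraulic radius R = A/P = 0.2506/1.284 = 0.1952 m.
From Manning's equation, S = [nQ / (1 A R^(2/3))]² = [0.013 × 0.506 / (1 × 0.2506 × 0.1952^(2/3))]² = 0.00609.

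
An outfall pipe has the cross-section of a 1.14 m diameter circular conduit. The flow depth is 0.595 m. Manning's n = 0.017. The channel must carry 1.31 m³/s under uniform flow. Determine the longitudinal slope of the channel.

For a circular section of diameter D = 1.14 m at depth y = 0.595 m, the central angle is θ = 2 arccos(1 − 2y/D) = 3.229 rad. Then A = (D²/8)(θ − sin θ) = 0.5388 m² and P = Dθ/2 = 1.841 m.
Hydraulic radius R = A/P = 0.5388/1.841 = 0.2927 m.
From Manning's equation, S = [nQ / (1 A R^(2/3))]² = [0.017 × 1.31 / (1 × 0.5388 × 0.2927^(2/3))]² = 0.00879.

S = 0.00879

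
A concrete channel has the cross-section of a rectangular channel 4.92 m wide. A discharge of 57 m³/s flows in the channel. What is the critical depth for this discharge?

y_c = 2.39 m

For a rectangular channel, critical depth y_c = (q²/g)^(1/3) where q = Q/b = 57/4.92 = 11.59 m²/s.
So y_c = (11.59²/9.81)^(1/3) = 2.39 m.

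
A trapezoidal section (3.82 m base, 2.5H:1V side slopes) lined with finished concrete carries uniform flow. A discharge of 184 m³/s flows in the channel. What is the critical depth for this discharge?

y_c = 3.38 m

At critical depth, Q² T / (g A³) = 1, i.e. A³/T = Q²/g = 184²/9.81 = 3451.
Try y = 3.02 m: A³/T = 2140 — low.
Try y = 3.38 m: A³/T = 3443 — matches.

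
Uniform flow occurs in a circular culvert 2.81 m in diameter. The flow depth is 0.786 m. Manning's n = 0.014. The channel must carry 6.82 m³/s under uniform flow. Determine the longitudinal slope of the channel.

S = 0.013

For a circular section of diameter D = 2.81 m at depth y = 0.786 m, the central angle is θ = 2 arccos(1 − 2y/D) = 2.229 rad. Then A = (D²/8)(θ − sin θ) = 1.419 m² and P = Dθ/2 = 3.132 m.
Hydraulic radius R = A/P = 1.419/3.132 = 0.4532 m.
From Manning's equation, S = [nQ / (1 A R^(2/3))]² = [0.014 × 6.82 / (1 × 1.419 × 0.4532^(2/3))]² = 0.013.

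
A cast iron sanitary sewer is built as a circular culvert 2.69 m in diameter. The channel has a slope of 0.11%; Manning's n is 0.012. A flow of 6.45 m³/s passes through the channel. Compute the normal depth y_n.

y_n = 1.4 m

Manning's equation rearranged: A R^(2/3) = nQ / (1·√S) = 0.012 × 6.45 / (√0.0011) = 2.334.
Try y = 1.73 m: A R^(2/3) = 3.25 — over.
Try y = 1.4 m: A R^(2/3) = 2.333 — close enough.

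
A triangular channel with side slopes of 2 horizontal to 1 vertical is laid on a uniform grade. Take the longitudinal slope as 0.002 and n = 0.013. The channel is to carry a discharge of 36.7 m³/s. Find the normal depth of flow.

Manning's equation rearranged: A R^(2/3) = nQ / (1·√S) = 0.013 × 36.7 / (√0.002) = 10.67.
Try y = 2.62 m: A R^(2/3) = 15.26 — over.
Try y = 1.61 m: A R^(2/3) = 4.165 — short.
Try y = 2.29 m: A R^(2/3) = 10.66 — ≈ 10.67.

y_n = 2.29 m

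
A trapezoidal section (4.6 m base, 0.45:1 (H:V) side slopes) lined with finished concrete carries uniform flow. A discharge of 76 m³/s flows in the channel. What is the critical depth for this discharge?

At critical depth, Q² T / (g A³) = 1, i.e. A³/T = Q²/g = 76²/9.81 = 588.8.
Try y = 2.1 m: A³/T = 243.3 — short.
Try y = 3.05 m: A³/T = 823 — over.
Try y = 2.76 m: A³/T = 591.7 — ≈ 588.8.

y_c = 2.76 m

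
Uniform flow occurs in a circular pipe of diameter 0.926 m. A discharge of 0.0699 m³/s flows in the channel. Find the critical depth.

y_c = 0.148 m

At critical depth, Q² T / (g A³) = 1, i.e. A³/T = Q²/g = 0.0699²/9.81 = 0.0004981.
At y = 0.189 m: A³/T = 0.001289 — high.
At y = 0.148 m: A³/T = 0.0004934 — ≈ 0.0004981.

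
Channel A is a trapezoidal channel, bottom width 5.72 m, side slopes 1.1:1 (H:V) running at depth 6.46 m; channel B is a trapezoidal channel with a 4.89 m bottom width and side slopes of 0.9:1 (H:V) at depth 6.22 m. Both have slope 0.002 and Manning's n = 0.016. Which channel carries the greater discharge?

Channel A: With bottom width b = 5.72 m and side slope z = 1.1: A = (b + zy)y = (5.72 + 1.1×6.46)×6.46 = 82.86 m²; P = b + 2y√(1+z²) = 5.72 + 2×6.46×1.487 = 24.93 m. Hydraulic radius R = A/P = 82.86/24.93 = 3.324 m. Q_A = (1/0.016)·82.86·3.324^(2/3)·√0.002 = 515.8 m³/s.
Channel B: With bottom width b = 4.89 m and side slope z = 0.9: A = (b + zy)y = (4.89 + 0.9×6.22)×6.22 = 65.24 m²; P = b + 2y√(1+z²) = 4.89 + 2×6.22×1.345 = 21.63 m. Hydraulic radius R = A/P = 65.24/21.63 = 3.016 m. Q_B = (1/0.016)·65.24·3.016^(2/3)·√0.002 = 380.7 m³/s.
Q_A = 515.8 m³/s vs Q_B = 380.7 m³/s, so channel A carries more.

channel A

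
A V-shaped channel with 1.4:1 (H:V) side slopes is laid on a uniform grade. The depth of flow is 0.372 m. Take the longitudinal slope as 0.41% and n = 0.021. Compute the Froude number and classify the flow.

subcritical

For a triangular section with side slope z = 1.4: A = zy² = 1.4×0.372² = 0.1937 m²; P = 2y√(1+z²) = 2×0.372×1.72 = 1.28 m.
Hydraulic radius R = A/P = 0.1937/1.28 = 0.1514 m.
V = (1/n) R^(2/3) √S = (1/0.021) × 0.1514^(2/3) × √0.0041 = 0.866 m/s. Hydraulic depth D_h = A/T = 0.1937/1.042 = 0.186 m.
Froude number Fr = V/√(g·D_h) = 0.866/√(9.81×0.186) = 0.641, which is less than 1, so the flow is subcritical.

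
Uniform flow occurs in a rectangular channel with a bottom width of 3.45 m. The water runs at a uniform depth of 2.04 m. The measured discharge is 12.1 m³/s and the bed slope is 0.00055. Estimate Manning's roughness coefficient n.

n = 0.013

Flow area A = b·y = 3.45 × 2.04 = 7.038 m². Wetted perimeter P = b + 2y = 3.45 + 2×2.04 = 7.53 m.
Hydraulic radius R = A/P = 7.038/7.53 = 0.9347 m.
Rearranging Manning's equation: n = (1/Q) A R^(2/3) S^(1/2) = (1/12.1) × 7.038 × 0.9347^(2/3) × √0.00055 = 0.013.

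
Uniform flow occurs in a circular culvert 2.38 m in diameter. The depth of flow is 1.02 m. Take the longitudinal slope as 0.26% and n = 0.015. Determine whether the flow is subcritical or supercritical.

subcritical

For a circular section of diameter D = 2.38 m at depth y = 1.02 m, the central angle is θ = 2 arccos(1 − 2y/D) = 2.855 rad. Then A = (D²/8)(θ − sin θ) = 1.821 m² and P = Dθ/2 = 3.397 m.
Hydraulic radius R = A/P = 1.821/3.397 = 0.5361 m.
V = (1/n) R^(2/3) √S = (1/0.015) × 0.5361^(2/3) × √0.0026 = 2.243 m/s. Hydraulic depth D_h = A/T = 1.821/2.356 = 0.7731 m.
Froude number Fr = V/√(g·D_h) = 2.243/√(9.81×0.7731) = 0.815, which is less than 1, so the flow is subcritical.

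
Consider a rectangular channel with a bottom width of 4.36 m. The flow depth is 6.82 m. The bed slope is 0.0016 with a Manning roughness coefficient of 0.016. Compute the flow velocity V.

V = 3.49 m/s

Flow area A = b·y = 4.36 × 6.82 = 29.74 m². Wetted perimeter P = b + 2y = 4.36 + 2×6.82 = 18 m.
Hydraulic radius R = A/P = 29.74/18 = 1.652 m.
From Manning's equation, V = (1/n) R^(2/3) S^(1/2) = (1/0.016) × 1.652^(2/3) × 0.0016^(1/2) = 3.49 m/s.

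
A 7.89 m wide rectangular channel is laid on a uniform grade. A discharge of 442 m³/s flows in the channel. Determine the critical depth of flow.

y_c = 6.84 m

For a rectangular channel, critical depth y_c = (q²/g)^(1/3) where q = Q/b = 442/7.89 = 56.02 m²/s.
So y_c = (56.02²/9.81)^(1/3) = 6.84 m.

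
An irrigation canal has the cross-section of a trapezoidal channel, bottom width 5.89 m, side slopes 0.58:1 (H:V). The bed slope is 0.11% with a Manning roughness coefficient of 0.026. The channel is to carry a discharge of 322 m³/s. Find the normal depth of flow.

y_n = 9.22 m

Manning's equation rearranged: A R^(2/3) = nQ / (1·√S) = 0.026 × 322 / (√0.0011) = 252.4.
Try y = 7.75 m: A R^(2/3) = 181.3 — short.
Try y = 10.8 m: A R^(2/3) = 344.6 — over.
Try y = 9.22 m: A R^(2/3) = 252.7 — close enough.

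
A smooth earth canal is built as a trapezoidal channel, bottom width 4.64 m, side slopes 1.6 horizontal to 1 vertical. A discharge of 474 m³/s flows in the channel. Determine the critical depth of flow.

y_c = 5.81 m

At critical depth, Q² T / (g A³) = 1, i.e. A³/T = Q²/g = 474²/9.81 = 22900.
Try y = 7.14 m: A³/T = 54890 — too large.
Try y = 5.04 m: A³/T = 12640 — too small.
Try y = 5.81 m: A³/T = 22850 — close enough.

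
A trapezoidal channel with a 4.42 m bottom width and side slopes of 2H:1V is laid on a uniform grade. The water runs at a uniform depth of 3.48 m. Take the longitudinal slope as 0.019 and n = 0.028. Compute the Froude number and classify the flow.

With bottom width b = 4.42 m and side slope z = 2: A = (b + zy)y = (4.42 + 2×3.48)×3.48 = 39.6 m²; P = b + 2y√(1+z²) = 4.42 + 2×3.48×2.236 = 19.98 m.
Hydraulic radius R = A/P = 39.6/19.98 = 1.982 m.
V = (1/n) R^(2/3) √S = (1/0.028) × 1.982^(2/3) × √0.019 = 7.767 m/s. Hydraulic depth D_h = A/T = 39.6/18.34 = 2.159 m.
Froude number Fr = V/√(g·D_h) = 7.767/√(9.81×2.159) = 1.69, which is greater than 1, so the flow is supercritical.

supercritical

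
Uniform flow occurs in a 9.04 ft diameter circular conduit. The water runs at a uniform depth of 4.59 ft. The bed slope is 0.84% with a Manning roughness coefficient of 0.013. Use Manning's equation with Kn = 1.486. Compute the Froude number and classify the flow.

For a circular section of diameter D = 9.04 ft at depth y = 4.59 ft, the central angle is θ = 2 arccos(1 − 2y/D) = 3.173 rad. Then A = (D²/8)(θ − sin θ) = 32.72 ft² and P = Dθ/2 = 14.34 ft.
Hydraulic radius R = A/P = 32.72/14.34 = 2.282 ft.
V = (1.486/n) R^(2/3) √S = (1.486/0.013) × 2.282^(2/3) × √0.0084 = 18.16 ft/s. Hydraulic depth D_h = A/T = 32.72/9.039 = 3.62 ft.
Froude number Fr = V/√(g·D_h) = 18.16/√(32.2×3.62) = 1.68, which is greater than 1, so the flow is supercritical.

supercritical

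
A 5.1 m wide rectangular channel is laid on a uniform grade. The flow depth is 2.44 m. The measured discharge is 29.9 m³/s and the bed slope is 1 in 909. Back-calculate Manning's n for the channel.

n = 0.016

Flow area A = b·y = 5.1 × 2.44 = 12.44 m². Wetted perimeter P = b + 2y = 5.1 + 2×2.44 = 9.98 m.
Hydraulic radius R = A/P = 12.44/9.98 = 1.247 m.
Rearranging Manning's equation: n = (1/Q) A R^(2/3) S^(1/2) = (1/29.9) × 12.44 × 1.247^(2/3) × √0.0011 = 0.016.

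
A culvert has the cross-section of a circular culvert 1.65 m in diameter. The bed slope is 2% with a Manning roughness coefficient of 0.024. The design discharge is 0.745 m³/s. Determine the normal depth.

y_n = 0.364 m

Manning's equation rearranged: A R^(2/3) = nQ / (1·√S) = 0.024 × 0.745 / (√0.02) = 0.1264.
Try y = 0.325 m: A R^(2/3) = 0.1006 — low.
Try y = 0.457 m: A R^(2/3) = 0.1986 — high.
Try y = 0.364 m: A R^(2/3) = 0.1265 — close enough.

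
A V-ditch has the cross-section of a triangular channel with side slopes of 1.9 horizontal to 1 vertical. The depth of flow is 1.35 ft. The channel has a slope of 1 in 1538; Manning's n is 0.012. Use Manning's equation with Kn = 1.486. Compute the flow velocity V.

For a triangular section with side slope z = 1.9: A = zy² = 1.9×1.35² = 3.463 ft²; P = 2y√(1+z²) = 2×1.35×2.147 = 5.797 ft.
Hydraulic radius R = A/P = 3.463/5.797 = 0.5973 ft.
From Manning's equation, V = (1.486/n) R^(2/3) S^(1/2) = (1.486/0.012) × 0.5973^(2/3) × 0.0006502^(1/2) = 2.24 ft/s.

V = 2.24 ft/s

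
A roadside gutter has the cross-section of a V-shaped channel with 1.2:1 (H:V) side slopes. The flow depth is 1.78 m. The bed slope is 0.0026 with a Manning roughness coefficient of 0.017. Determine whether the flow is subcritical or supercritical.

For a triangular section with side slope z = 1.2: A = zy² = 1.2×1.78² = 3.802 m²; P = 2y√(1+z²) = 2×1.78×1.562 = 5.561 m.
Hydraulic radius R = A/P = 3.802/5.561 = 0.6837 m.
V = (1/n) R^(2/3) √S = (1/0.017) × 0.6837^(2/3) × √0.0026 = 2.328 m/s. Hydraulic depth D_h = A/T = 3.802/4.272 = 0.89 m.
Froude number Fr = V/√(g·D_h) = 2.328/√(9.81×0.89) = 0.788, which is less than 1, so the flow is subcritical.

subcritical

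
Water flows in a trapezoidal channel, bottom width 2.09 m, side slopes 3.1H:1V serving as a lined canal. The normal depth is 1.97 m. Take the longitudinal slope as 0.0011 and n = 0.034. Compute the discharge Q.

With bottom width b = 2.09 m and side slope z = 3.1: A = (b + zy)y = (2.09 + 3.1×1.97)×1.97 = 16.15 m²; P = b + 2y√(1+z²) = 2.09 + 2×1.97×3.257 = 14.92 m.
Hydraulic radius R = A/P = 16.15/14.92 = 1.082 m.
Manning's equation: Q = (1/n) A R^(2/3) S^(1/2) = (1/0.034) × 16.15 × 1.082^(2/3) × 0.0011^(1/2) = 16.6 m³/s.

Q = 16.6 m³/s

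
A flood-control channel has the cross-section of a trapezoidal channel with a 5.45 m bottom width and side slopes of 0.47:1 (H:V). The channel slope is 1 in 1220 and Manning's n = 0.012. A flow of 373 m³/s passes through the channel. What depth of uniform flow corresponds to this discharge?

Manning's equation rearranged: A R^(2/3) = nQ / (1·√S) = 0.012 × 373 / (√0.0008197) = 156.3.
Trying y = 8.7 m: A R^(2/3) = 186.3 — too large.
Trying y = 6.8 m: A R^(2/3) = 118.8 — too small.
Trying y = 7.91 m: A R^(2/3) = 156.2 — close enough.

y_n = 7.91 m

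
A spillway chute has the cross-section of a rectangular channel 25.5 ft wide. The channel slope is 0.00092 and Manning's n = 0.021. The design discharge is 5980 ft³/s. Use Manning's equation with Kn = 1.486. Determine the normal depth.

y_n = 26.1 ft

Manning's equation rearranged: A R^(2/3) = nQ / (1.486·√S) = 0.021 × 5980 / (1.486 × √0.00092) = 2786.
Trying y = 19.2 ft: A R^(2/3) = 1903 — low.
Trying y = 32.3 ft: A R^(2/3) = 3601 — high.
Trying y = 26.1 ft: A R^(2/3) = 2786 — close enough.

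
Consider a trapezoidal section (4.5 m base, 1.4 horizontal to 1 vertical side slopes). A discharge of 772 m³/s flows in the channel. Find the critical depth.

At critical depth, Q² T / (g A³) = 1, i.e. A³/T = Q²/g = 772²/9.81 = 60750.
Trying y = 9.03 m: A³/T = 124500 — too large.
Trying y = 5.6 m: A³/T = 16350 — too small.
Trying y = 7.65 m: A³/T = 60780 — matches.

y_c = 7.65 m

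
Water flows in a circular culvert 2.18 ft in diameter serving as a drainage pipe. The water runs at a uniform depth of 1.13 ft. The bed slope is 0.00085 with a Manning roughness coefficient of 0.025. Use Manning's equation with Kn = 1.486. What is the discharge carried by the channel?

For a circular section of diameter D = 2.18 ft at depth y = 1.13 ft, the central angle is θ = 2 arccos(1 − 2y/D) = 3.215 rad. Then A = (D²/8)(θ − sin θ) = 1.953 ft² and P = Dθ/2 = 3.504 ft.
Hydraulic radius R = A/P = 1.953/3.504 = 0.5574 ft.
Manning's equation: Q = (1.486/n) A R^(2/3) S^(1/2) = (1.486/0.025) × 1.953 × 0.5574^(2/3) × 0.00085^(1/2) = 2.29 ft³/s.

Q = 2.29 ft³/s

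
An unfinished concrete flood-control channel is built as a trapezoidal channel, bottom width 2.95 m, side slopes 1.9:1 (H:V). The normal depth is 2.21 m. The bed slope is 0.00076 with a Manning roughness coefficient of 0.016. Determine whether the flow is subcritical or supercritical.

With bottom width b = 2.95 m and side slope z = 1.9: A = (b + zy)y = (2.95 + 1.9×2.21)×2.21 = 15.8 m²; P = b + 2y√(1+z²) = 2.95 + 2×2.21×2.147 = 12.44 m.
Hydraulic radius R = A/P = 15.8/12.44 = 1.27 m.
V = (1/n) R^(2/3) √S = (1/0.016) × 1.27^(2/3) × √0.00076 = 2.021 m/s. Hydraulic depth D_h = A/T = 15.8/11.35 = 1.392 m.
Froude number Fr = V/√(g·D_h) = 2.021/√(9.81×1.392) = 0.547, which is less than 1, so the flow is subcritical.

subcritical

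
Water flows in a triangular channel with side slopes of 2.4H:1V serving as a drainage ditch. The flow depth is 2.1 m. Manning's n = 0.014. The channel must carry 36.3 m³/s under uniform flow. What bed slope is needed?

S = 0.0024

For a triangular section with side slope z = 2.4: A = zy² = 2.4×2.1² = 10.58 m²; P = 2y√(1+z²) = 2×2.1×2.6 = 10.92 m.
Hydraulic radius R = A/P = 10.58/10.92 = 0.9692 m.
From Manning's equation, S = [nQ / (1 A R^(2/3))]² = [0.014 × 36.3 / (1 × 10.58 × 0.9692^(2/3))]² = 0.0024.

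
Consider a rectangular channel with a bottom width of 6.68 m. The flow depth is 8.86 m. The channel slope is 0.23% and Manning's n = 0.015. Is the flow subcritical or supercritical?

Flow area A = b·y = 6.68 × 8.86 = 59.18 m². Wetted perimeter P = b + 2y = 6.68 + 2×8.86 = 24.4 m.
Hydraulic radius R = A/P = 59.18/24.4 = 2.426 m.
V = (1/n) R^(2/3) √S = (1/0.015) × 2.426^(2/3) × √0.0023 = 5.772 m/s. Hydraulic depth D_h = A/T = 59.18/6.68 = 8.86 m.
Froude number Fr = V/√(g·D_h) = 5.772/√(9.81×8.86) = 0.619, which is less than 1, so the flow is subcritical.

subcritical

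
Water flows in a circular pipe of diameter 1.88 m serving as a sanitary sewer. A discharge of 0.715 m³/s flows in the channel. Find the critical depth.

y_c = 0.4 m

At critical depth, Q² T / (g A³) = 1, i.e. A³/T = Q²/g = 0.715²/9.81 = 0.05211.
At y = 0.292 m: A³/T = 0.01521 — low.
At y = 0.481 m: A³/T = 0.1074 — high.
At y = 0.4 m: A³/T = 0.0523 — ≈ 0.05211.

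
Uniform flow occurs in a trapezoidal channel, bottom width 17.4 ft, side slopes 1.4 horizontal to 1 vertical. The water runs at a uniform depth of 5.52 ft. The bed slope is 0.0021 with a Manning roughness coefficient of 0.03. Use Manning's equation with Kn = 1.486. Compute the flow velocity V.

V = 5.54 ft/s

With bottom width b = 17.4 ft and side slope z = 1.4: A = (b + zy)y = (17.4 + 1.4×5.52)×5.52 = 138.7 ft²; P = b + 2y√(1+z²) = 17.4 + 2×5.52×1.72 = 36.39 ft.
Hydraulic radius R = A/P = 138.7/36.39 = 3.811 ft.
From Manning's equation, V = (1.486/n) R^(2/3) S^(1/2) = (1.486/0.03) × 3.811^(2/3) × 0.0021^(1/2) = 5.54 ft/s.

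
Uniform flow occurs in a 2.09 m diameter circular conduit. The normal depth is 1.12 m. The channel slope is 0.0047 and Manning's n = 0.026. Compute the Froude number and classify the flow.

subcritical

For a circular section of diameter D = 2.09 m at depth y = 1.12 m, the central angle is θ = 2 arccos(1 − 2y/D) = 3.285 rad. Then A = (D²/8)(θ − sin θ) = 1.872 m² and P = Dθ/2 = 3.433 m.
Hydraulic radius R = A/P = 1.872/3.433 = 0.5453 m.
V = (1/n) R^(2/3) √S = (1/0.026) × 0.5453^(2/3) × √0.0047 = 1.76 m/s. Hydraulic depth D_h = A/T = 1.872/2.085 = 0.898 m.
Froude number Fr = V/√(g·D_h) = 1.76/√(9.81×0.898) = 0.593, which is less than 1, so the flow is subcritical.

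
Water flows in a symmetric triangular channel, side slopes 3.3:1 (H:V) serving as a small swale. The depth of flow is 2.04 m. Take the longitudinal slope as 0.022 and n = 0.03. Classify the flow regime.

supercritical

For a triangular section with side slope z = 3.3: A = zy² = 3.3×2.04² = 13.73 m²; P = 2y√(1+z²) = 2×2.04×3.448 = 14.07 m.
Hydraulic radius R = A/P = 13.73/14.07 = 0.9762 m.
V = (1/n) R^(2/3) √S = (1/0.03) × 0.9762^(2/3) × √0.022 = 4.865 m/s. Hydraulic depth D_h = A/T = 13.73/13.46 = 1.02 m.
Froude number Fr = V/√(g·D_h) = 4.865/√(9.81×1.02) = 1.54, which is greater than 1, so the flow is supercritical.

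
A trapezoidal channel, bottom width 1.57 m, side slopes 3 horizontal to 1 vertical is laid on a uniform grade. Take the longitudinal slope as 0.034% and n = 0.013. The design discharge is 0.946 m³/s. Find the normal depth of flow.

Manning's equation rearranged: A R^(2/3) = nQ / (1·√S) = 0.013 × 0.946 / (√0.00034) = 0.667.
Try y = 0.551 m: A R^(2/3) = 0.8842 — too large.
Try y = 0.402 m: A R^(2/3) = 0.4677 — too small.
Try y = 0.48 m: A R^(2/3) = 0.667 — close enough.

y_n = 0.48 m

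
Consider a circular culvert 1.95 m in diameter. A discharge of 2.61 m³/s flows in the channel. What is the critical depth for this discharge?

y_c = 0.771 m

At critical depth, Q² T / (g A³) = 1, i.e. A³/T = Q²/g = 2.61²/9.81 = 0.6944.
At y = 0.662 m: A³/T = 0.3863 — short.
At y = 0.845 m: A³/T = 0.9877 — over.
At y = 0.771 m: A³/T = 0.6949 — close enough.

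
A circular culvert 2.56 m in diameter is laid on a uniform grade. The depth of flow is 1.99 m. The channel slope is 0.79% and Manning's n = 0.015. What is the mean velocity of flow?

V = 5.01 m/s

For a circular section of diameter D = 2.56 m at depth y = 1.99 m, the central angle is θ = 2 arccos(1 − 2y/D) = 4.318 rad. Then A = (D²/8)(θ − sin θ) = 4.293 m² and P = Dθ/2 = 5.526 m.
Hydraulic radius R = A/P = 4.293/5.526 = 0.7768 m.
From Manning's equation, V = (1/n) R^(2/3) S^(1/2) = (1/0.015) × 0.7768^(2/3) × 0.0079^(1/2) = 5.01 m/s.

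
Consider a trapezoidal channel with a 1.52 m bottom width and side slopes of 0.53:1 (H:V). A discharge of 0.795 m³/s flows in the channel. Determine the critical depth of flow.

y_c = 0.293 m

At critical depth, Q² T / (g A³) = 1, i.e. A³/T = Q²/g = 0.795²/9.81 = 0.06443.
At y = 0.326 m: A³/T = 0.09008 — high.
At y = 0.293 m: A³/T = 0.06461 — ≈ 0.06443.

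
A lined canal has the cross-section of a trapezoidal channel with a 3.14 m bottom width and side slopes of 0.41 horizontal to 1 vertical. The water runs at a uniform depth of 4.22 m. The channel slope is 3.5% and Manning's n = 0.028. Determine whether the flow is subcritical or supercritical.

supercritical

With bottom width b = 3.14 m and side slope z = 0.41: A = (b + zy)y = (3.14 + 0.41×4.22)×4.22 = 20.55 m²; P = b + 2y√(1+z²) = 3.14 + 2×4.22×1.081 = 12.26 m.
Hydraulic radius R = A/P = 20.55/12.26 = 1.676 m.
V = (1/n) R^(2/3) √S = (1/0.028) × 1.676^(2/3) × √0.035 = 9.428 m/s. Hydraulic depth D_h = A/T = 20.55/6.6 = 3.114 m.
Froude number Fr = V/√(g·D_h) = 9.428/√(9.81×3.114) = 1.71, which is greater than 1, so the flow is supercritical.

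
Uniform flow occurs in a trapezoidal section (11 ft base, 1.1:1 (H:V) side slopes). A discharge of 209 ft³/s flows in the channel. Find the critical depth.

y_c = 2.08 ft

At critical depth, Q² T / (g A³) = 1, i.e. A³/T = Q²/g = 209²/32.2 = 1357.
Try y = 1.57 ft: A³/T = 551.9 — too small.
Try y = 2.55 ft: A³/T = 2626 — too large.
Try y = 2.08 ft: A³/T = 1356 — matches.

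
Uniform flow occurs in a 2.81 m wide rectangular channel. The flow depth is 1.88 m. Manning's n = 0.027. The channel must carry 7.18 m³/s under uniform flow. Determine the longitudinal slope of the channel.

Flow area A = b·y = 2.81 × 1.88 = 5.283 m². Wetted perimeter P = b + 2y = 2.81 + 2×1.88 = 6.57 m.
Hydraulic radius R = A/P = 5.283/6.57 = 0.8041 m.
From Manning's equation, S = [nQ / (1 A R^(2/3))]² = [0.027 × 7.18 / (1 × 5.283 × 0.8041^(2/3))]² = 0.0018.

S = 0.0018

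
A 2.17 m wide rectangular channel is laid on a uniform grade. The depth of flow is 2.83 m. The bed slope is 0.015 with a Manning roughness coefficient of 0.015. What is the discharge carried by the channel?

Flow area A = b·y = 2.17 × 2.83 = 6.141 m². Wetted perimeter P = b + 2y = 2.17 + 2×2.83 = 7.83 m.
Hydraulic radius R = A/P = 6.141/7.83 = 0.7843 m.
Manning's equation: Q = (1/n) A R^(2/3) S^(1/2) = (1/0.015) × 6.141 × 0.7843^(2/3) × 0.015^(1/2) = 42.6 m³/s.

Q = 42.6 m³/s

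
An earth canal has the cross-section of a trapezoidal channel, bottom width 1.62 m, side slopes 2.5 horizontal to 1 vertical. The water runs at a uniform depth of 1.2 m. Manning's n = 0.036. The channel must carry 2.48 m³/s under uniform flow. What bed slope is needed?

S = 0.000429

With bottom width b = 1.62 m and side slope z = 2.5: A = (b + zy)y = (1.62 + 2.5×1.2)×1.2 = 5.544 m²; P = b + 2y√(1+z²) = 1.62 + 2×1.2×2.693 = 8.082 m.
Hydraulic radius R = A/P = 5.544/8.082 = 0.686 m.
From Manning's equation, S = [nQ / (1 A R^(2/3))]² = [0.036 × 2.48 / (1 × 5.544 × 0.686^(2/3))]² = 0.000429.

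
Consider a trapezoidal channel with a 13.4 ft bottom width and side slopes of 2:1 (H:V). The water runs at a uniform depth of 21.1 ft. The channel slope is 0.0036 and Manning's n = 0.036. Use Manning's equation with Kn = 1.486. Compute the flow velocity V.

V = 12.2 ft/s

With bottom width b = 13.4 ft and side slope z = 2: A = (b + zy)y = (13.4 + 2×21.1)×21.1 = 1173 ft²; P = b + 2y√(1+z²) = 13.4 + 2×21.1×2.236 = 107.8 ft.
Hydraulic radius R = A/P = 1173/107.8 = 10.89 ft.
From Manning's equation, V = (1.486/n) R^(2/3) S^(1/2) = (1.486/0.036) × 10.89^(2/3) × 0.0036^(1/2) = 12.2 ft/s.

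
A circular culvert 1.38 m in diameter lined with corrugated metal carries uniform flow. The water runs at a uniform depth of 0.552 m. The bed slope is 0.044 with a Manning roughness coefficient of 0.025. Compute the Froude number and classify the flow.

supercritical

For a circular section of diameter D = 1.38 m at depth y = 0.552 m, the central angle is θ = 2 arccos(1 − 2y/D) = 2.739 rad. Then A = (D²/8)(θ − sin θ) = 0.5587 m² and P = Dθ/2 = 1.89 m.
Hydraulic radius R = A/P = 0.5587/1.89 = 0.2956 m.
V = (1/n) R^(2/3) √S = (1/0.025) × 0.2956^(2/3) × √0.044 = 3.724 m/s. Hydraulic depth D_h = A/T = 0.5587/1.352 = 0.4132 m.
Froude number Fr = V/√(g·D_h) = 3.724/√(9.81×0.4132) = 1.85, which is greater than 1, so the flow is supercritical.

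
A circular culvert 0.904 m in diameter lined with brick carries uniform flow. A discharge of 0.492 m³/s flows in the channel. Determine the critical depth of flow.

At critical depth, Q² T / (g A³) = 1, i.e. A³/T = Q²/g = 0.492²/9.81 = 0.02468.
Trying y = 0.469 m: A³/T = 0.0421 — over.
Trying y = 0.408 m: A³/T = 0.02472 — ≈ 0.02468.

y_c = 0.408 m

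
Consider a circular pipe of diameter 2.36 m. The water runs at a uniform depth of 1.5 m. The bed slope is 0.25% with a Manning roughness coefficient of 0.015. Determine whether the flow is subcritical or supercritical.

subcritical

For a circular section of diameter D = 2.36 m at depth y = 1.5 m, the central angle is θ = 2 arccos(1 − 2y/D) = 3.691 rad. Then A = (D²/8)(θ − sin θ) = 2.933 m² and P = Dθ/2 = 4.355 m.
Hydraulic radius R = A/P = 2.933/4.355 = 0.6735 m.
V = (1/n) R^(2/3) √S = (1/0.015) × 0.6735^(2/3) × √0.0025 = 2.561 m/s. Hydraulic depth D_h = A/T = 2.933/2.272 = 1.291 m.
Froude number Fr = V/√(g·D_h) = 2.561/√(9.81×1.291) = 0.72, which is less than 1, so the flow is subcritical.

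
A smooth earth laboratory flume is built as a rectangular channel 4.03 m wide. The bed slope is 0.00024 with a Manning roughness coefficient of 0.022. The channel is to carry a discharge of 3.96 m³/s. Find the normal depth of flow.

Manning's equation rearranged: A R^(2/3) = nQ / (1·√S) = 0.022 × 3.96 / (√0.00024) = 5.624.
At y = 1.27 m: A R^(2/3) = 4.333 — short.
At y = 1.7 m: A R^(2/3) = 6.49 — over.
At y = 1.53 m: A R^(2/3) = 5.618 — ≈ 5.624.

y_n = 1.53 m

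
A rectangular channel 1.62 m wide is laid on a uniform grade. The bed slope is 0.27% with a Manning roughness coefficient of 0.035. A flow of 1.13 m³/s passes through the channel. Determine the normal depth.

y_n = 0.846 m

Manning's equation rearranged: A R^(2/3) = nQ / (1·√S) = 0.035 × 1.13 / (√0.0027) = 0.7611.
Try y = 1.05 m: A R^(2/3) = 1.01 — high.
Try y = 0.697 m: A R^(2/3) = 0.5868 — low.
Try y = 0.846 m: A R^(2/3) = 0.7611 — matches.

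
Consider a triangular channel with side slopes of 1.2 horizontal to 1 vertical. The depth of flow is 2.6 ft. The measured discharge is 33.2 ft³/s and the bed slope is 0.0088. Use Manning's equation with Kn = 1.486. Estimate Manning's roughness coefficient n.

n = 0.034

For a triangular section with side slope z = 1.2: A = zy² = 1.2×2.6² = 8.112 ft²; P = 2y√(1+z²) = 2×2.6×1.562 = 8.123 ft.
Hydraulic radius R = A/P = 8.112/8.123 = 0.9987 ft.
Rearranging Manning's equation: n = (1.486/Q) A R^(2/3) S^(1/2) = (1.486/33.2) × 8.112 × 0.9987^(2/3) × √0.0088 = 0.034.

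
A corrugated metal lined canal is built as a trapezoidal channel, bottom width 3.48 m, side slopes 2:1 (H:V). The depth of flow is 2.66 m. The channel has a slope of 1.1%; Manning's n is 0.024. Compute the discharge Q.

With bottom width b = 3.48 m and side slope z = 2: A = (b + zy)y = (3.48 + 2×2.66)×2.66 = 23.41 m²; P = b + 2y√(1+z²) = 3.48 + 2×2.66×2.236 = 15.38 m.
Hydraulic radius R = A/P = 23.41/15.38 = 1.522 m.
Manning's equation: Q = (1/n) A R^(2/3) S^(1/2) = (1/0.024) × 23.41 × 1.522^(2/3) × 0.011^(1/2) = 135 m³/s.

Q = 135 m³/s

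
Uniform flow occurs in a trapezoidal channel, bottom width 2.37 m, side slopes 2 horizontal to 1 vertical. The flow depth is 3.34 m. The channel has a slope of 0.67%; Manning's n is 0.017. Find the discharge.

Q = 211 m³/s

With bottom width b = 2.37 m and side slope z = 2: A = (b + zy)y = (2.37 + 2×3.34)×3.34 = 30.23 m²; P = b + 2y√(1+z²) = 2.37 + 2×3.34×2.236 = 17.31 m.
Hydraulic radius R = A/P = 30.23/17.31 = 1.747 m.
Manning's equation: Q = (1/n) A R^(2/3) S^(1/2) = (1/0.017) × 30.23 × 1.747^(2/3) × 0.0067^(1/2) = 211 m³/s.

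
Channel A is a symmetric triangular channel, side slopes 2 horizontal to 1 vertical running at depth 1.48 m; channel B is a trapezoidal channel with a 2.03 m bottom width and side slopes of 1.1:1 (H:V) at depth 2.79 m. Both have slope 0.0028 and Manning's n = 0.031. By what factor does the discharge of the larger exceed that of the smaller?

5.29

Channel A: For a triangular section with side slope z = 2: A = zy² = 2×1.48² = 4.381 m²; P = 2y√(1+z²) = 2×1.48×2.236 = 6.619 m. Hydraulic radius R = A/P = 4.381/6.619 = 0.6619 m. Q_A = (1/0.031)·4.381·0.6619^(2/3)·√0.0028 = 5.679 m³/s.
Channel B: With bottom width b = 2.03 m and side slope z = 1.1: A = (b + zy)y = (2.03 + 1.1×2.79)×2.79 = 14.23 m²; P = b + 2y√(1+z²) = 2.03 + 2×2.79×1.487 = 10.33 m. Hydraulic radius R = A/P = 14.23/10.33 = 1.378 m. Q_B = (1/0.031)·14.23·1.378^(2/3)·√0.0028 = 30.07 m³/s.
The larger discharge is 30.07 m³/s and the smaller is 5.679 m³/s; the ratio is 5.29.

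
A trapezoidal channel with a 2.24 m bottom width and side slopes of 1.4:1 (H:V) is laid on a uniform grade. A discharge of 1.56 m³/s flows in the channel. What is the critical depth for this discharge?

At critical depth, Q² T / (g A³) = 1, i.e. A³/T = Q²/g = 1.56²/9.81 = 0.2481.
Try y = 0.433 m: A³/T = 0.5422 — over.
Try y = 0.261 m: A³/T = 0.1058 — short.
Try y = 0.341 m: A³/T = 0.249 — close enough.

y_c = 0.341 m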